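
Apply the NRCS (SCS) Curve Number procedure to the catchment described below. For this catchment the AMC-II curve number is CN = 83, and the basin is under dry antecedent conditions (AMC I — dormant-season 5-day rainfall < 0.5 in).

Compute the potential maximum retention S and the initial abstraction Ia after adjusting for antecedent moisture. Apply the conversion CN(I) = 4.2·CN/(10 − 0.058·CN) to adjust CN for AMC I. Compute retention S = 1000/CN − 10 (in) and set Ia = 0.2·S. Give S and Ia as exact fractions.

Adjust CN=83 to AMC I: 4.2·83/(10 − 0.058·83) → (1743/5) ÷ (2593/500) = 174300/2593 ≈ 67.219
Retention S: 1000/CN − 10 with CN=67.219 → S = 8500/1743 ≈ 4.877 in
Ia = 0.2·(8500/1743) = 1700/1743 in ≈ 0.975 in

S = 8500/1743 in ≈ 4.877 in; Ia = 1700/1743 in ≈ 0.975 in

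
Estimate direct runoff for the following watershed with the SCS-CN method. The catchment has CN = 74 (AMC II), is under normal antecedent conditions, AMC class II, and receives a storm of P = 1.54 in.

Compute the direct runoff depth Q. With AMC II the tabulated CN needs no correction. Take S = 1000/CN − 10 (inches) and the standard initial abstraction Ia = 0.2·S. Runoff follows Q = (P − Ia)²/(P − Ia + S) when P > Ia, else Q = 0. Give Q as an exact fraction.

Q = 2399401/14890650 in ≈ 0.161 in

CN(II) = 74; AMC II needs no correction.
Retention S: 1000/CN − 10 with CN=74.000 → S = 130/37 ≈ 3.514 in
Initial abstraction Ia = S/5 = (130/37)/5 = 26/37 ≈ 0.703 in
Excess rainfall: 1.540 − 0.703 = 0.837 in; P > Ia so Q > 0
Runoff Q = (P−Ia)²/(P−Ia+S) = (0.837)²/(0.837+3.514) = 2399401/14890650 ≈ 0.161 in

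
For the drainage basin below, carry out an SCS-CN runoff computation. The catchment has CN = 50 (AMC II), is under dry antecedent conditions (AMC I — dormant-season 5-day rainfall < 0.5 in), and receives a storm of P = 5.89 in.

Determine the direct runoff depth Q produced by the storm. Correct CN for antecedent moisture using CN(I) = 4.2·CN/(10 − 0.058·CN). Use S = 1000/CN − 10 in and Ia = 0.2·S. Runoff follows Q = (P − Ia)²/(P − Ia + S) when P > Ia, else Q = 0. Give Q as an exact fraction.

Q = 5612161/109974900 in ≈ 0.051 in

Dry (AMC I): CN(I) = 4.2·50/(10 − 0.058·50) = 210/(71/10) = 2100/71 ≈ 29.577
S = 1000/(2100/71) − 10 = 500/21 in ≈ 23.810 in
Ia = 0.2S: 0.2·23.810 = 4.762 in (exactly 100/21)
Excess rainfall: 5.890 − 4.762 = 1.128 in; P > Ia so Q > 0
Runoff Q = (P−Ia)²/(P−Ia+S) = (1.128)²/(1.128+23.810) = 5612161/109974900 ≈ 0.051 in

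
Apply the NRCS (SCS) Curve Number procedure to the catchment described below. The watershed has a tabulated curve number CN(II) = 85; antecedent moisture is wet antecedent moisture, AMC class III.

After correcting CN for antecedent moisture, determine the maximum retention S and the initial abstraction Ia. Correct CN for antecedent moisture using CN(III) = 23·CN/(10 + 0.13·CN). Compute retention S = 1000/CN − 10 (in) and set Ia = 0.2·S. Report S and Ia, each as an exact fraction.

S = 300/391 in ≈ 0.767 in; Ia = 60/391 in ≈ 0.153 in

Wet (AMC III): CN(III) = 23·85/(10 + 0.13·85) = 1955/(421/20) = 39100/421 ≈ 92.874
Max retention: S = 1000/(39100/421) − 10 = 300/391 in (≈ 0.767 in)
Ia = 0.2S: 0.2·0.767 = 0.153 in (exactly 60/391)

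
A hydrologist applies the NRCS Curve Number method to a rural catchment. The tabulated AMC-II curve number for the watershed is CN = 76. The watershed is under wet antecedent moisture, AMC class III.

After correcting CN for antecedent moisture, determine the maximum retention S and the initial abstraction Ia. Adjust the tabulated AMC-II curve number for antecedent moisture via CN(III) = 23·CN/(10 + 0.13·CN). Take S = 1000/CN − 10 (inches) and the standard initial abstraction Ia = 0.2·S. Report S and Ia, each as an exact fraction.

S = 600/437 in ≈ 1.373 in; Ia = 120/437 in ≈ 0.275 in

CN(III) from CN(II)=76: (23·76)/(10 + 0.13·76) = 43700/497 ≈ 87.928
Retention S: 1000/CN − 10 with CN=87.928 → S = 600/437 ≈ 1.373 in
Ia = 0.2·(600/437) = 120/437 in ≈ 0.275 in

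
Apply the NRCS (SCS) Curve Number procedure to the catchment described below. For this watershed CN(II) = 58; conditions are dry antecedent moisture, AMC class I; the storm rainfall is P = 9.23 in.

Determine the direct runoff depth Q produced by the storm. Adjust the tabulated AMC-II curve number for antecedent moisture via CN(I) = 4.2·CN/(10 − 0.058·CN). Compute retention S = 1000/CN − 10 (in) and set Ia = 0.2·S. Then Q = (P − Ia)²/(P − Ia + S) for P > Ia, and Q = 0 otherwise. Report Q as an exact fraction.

Q = 281132289/193624300 in ≈ 1.452 in

CN(I) from CN(II)=58: (4.2·58)/(10 − 0.058·58) = 2900/79 ≈ 36.709
S = 1000/(2900/79) − 10 = 500/29 in ≈ 17.241 in
Ia = 0.2S: 0.2·17.241 = 3.448 in (exactly 100/29)
Excess rainfall: 9.230 − 3.448 = 5.782 in; P > Ia so Q > 0
Runoff Q = (P−Ia)²/(P−Ia+S) = (5.782)²/(5.782+17.241) = 281132289/193624300 ≈ 1.452 in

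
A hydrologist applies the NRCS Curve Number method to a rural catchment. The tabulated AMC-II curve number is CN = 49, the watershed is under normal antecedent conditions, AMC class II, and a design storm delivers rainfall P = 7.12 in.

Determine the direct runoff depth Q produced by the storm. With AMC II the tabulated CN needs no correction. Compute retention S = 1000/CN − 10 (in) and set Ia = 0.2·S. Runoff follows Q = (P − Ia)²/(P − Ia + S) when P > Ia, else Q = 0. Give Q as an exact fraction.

Q = 19046792/11589725 in ≈ 1.643 in

CN(II) = 49; AMC II needs no correction.
S = 1000/49 − 10 = 510/49 in ≈ 10.408 in
Ia = 0.2·(510/49) = 102/49 in ≈ 2.082 in
P − Ia = 7.120 − 2.082 = 6172/1225 ≈ 5.038 in (> 0, runoff occurs)
Q: (6172/1225)² ÷ (18922/1225) = 19046792/11589725 in (≈ 1.643 in)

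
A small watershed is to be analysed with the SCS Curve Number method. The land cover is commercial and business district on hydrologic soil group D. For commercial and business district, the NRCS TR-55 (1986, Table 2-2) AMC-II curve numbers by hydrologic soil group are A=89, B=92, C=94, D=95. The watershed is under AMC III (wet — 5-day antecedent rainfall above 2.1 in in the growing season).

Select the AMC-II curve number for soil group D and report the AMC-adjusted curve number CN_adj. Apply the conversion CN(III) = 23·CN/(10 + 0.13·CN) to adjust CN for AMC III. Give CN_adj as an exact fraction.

NRCS table: commercial and business district, soil group D → CN(II) = 95
Wet (AMC III): CN(III) = 23·95/(10 + 0.13·95) = 2185/(447/20) = 43700/447 ≈ 97.763

CN_adj = 43700/447 ≈ 97.763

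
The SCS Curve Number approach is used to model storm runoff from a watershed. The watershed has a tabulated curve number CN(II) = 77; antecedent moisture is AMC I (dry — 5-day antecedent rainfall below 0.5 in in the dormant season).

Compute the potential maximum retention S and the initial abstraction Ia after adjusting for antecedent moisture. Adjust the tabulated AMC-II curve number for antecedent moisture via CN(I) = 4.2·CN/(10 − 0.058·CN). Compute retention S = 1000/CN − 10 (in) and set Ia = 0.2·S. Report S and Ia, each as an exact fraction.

Adjust CN=77 to AMC I: 4.2·77/(10 − 0.058·77) → (1617/5) ÷ (2767/500) = 161700/2767 ≈ 58.439
Max retention: S = 1000/(161700/2767) − 10 = 11500/1617 in (≈ 7.112 in)
Ia = 0.2·(11500/1617) = 2300/1617 in ≈ 1.422 in

S = 11500/1617 in ≈ 7.112 in; Ia = 2300/1617 in ≈ 1.422 in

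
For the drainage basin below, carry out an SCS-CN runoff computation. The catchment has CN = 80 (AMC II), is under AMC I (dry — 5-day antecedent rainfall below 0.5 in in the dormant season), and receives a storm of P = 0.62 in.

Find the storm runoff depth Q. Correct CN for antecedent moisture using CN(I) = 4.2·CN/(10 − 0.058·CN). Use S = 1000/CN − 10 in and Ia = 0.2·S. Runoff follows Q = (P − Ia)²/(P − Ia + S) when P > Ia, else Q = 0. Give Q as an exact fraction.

CN(I) from CN(II)=80: (4.2·80)/(10 − 0.058·80) = 4200/67 ≈ 62.687
Retention S: 1000/CN − 10 with CN=62.687 → S = 125/21 ≈ 5.952 in
Initial abstraction Ia = S/5 = (125/21)/5 = 25/21 ≈ 1.190 in
P = 0.620 ≤ Ia = 1.190 in: entire storm abstracted, Q = 0.

Q = 0 in ≈ 0.000 in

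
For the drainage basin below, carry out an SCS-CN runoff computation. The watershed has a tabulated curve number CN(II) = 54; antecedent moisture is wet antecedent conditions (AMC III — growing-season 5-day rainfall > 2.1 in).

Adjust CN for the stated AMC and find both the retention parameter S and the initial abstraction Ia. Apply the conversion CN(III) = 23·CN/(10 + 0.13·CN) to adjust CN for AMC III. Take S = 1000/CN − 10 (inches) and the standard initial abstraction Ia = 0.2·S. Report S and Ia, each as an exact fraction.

Wet (AMC III): CN(III) = 23·54/(10 + 0.13·54) = 1242/(851/50) = 2700/37 ≈ 72.973
Retention S: 1000/CN − 10 with CN=72.973 → S = 100/27 ≈ 3.704 in
Initial abstraction Ia = S/5 = (100/27)/5 = 20/27 ≈ 0.741 in

S = 100/27 in ≈ 3.704 in; Ia = 20/27 in ≈ 0.741 in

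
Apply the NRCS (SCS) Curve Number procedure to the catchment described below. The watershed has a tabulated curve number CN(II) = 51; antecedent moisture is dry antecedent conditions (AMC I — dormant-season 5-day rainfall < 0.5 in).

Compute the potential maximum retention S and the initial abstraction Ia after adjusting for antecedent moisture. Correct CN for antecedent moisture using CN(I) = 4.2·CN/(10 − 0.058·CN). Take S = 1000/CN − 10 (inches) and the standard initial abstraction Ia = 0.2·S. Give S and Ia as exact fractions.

Dry (AMC I): CN(I) = 4.2·51/(10 − 0.058·51) = (1071/5)/(3521/500) = 15300/503 ≈ 30.417
Max retention: S = 1000/(15300/503) − 10 = 3500/153 in (≈ 22.876 in)
Ia = 0.2S: 0.2·22.876 = 4.575 in (exactly 700/153)

S = 3500/153 in ≈ 22.876 in; Ia = 700/153 in ≈ 4.575 in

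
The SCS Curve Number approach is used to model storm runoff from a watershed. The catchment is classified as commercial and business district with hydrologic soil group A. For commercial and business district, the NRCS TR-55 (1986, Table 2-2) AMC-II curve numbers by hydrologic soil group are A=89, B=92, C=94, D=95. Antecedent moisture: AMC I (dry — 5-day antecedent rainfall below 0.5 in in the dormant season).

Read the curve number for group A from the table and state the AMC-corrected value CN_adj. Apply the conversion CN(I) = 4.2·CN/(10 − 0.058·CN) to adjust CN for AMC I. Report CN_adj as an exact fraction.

CN_adj = 186900/2419 ≈ 77.263

NRCS table: commercial and business district, soil group A → CN(II) = 89
Dry (AMC I): CN(I) = 4.2·89/(10 − 0.058·89) = (1869/5)/(2419/500) = 186900/2419 ≈ 77.263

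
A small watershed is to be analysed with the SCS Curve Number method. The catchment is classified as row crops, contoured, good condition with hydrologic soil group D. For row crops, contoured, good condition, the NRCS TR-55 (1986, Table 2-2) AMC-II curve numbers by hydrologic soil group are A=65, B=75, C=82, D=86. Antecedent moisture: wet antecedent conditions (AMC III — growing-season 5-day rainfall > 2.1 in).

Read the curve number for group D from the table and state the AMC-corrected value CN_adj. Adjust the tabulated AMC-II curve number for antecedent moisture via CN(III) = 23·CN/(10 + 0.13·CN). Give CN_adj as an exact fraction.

CN_adj = 98900/1059 ≈ 93.390

NRCS table: row crops, contoured, good condition, soil group D → CN(II) = 86
Adjust CN=86 to AMC III: 23·86/(10 + 0.13·86) → 1978 ÷ (1059/50) = 98900/1059 ≈ 93.390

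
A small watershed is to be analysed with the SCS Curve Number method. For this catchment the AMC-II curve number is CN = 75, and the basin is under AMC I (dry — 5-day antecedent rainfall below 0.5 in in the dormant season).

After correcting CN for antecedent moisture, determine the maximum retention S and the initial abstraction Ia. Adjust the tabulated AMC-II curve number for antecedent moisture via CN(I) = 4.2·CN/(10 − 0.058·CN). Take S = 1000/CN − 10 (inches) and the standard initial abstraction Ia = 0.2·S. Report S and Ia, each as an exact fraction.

S = 500/63 in ≈ 7.937 in; Ia = 100/63 in ≈ 1.587 in

Dry (AMC I): CN(I) = 4.2·75/(10 − 0.058·75) = 315/(113/20) = 6300/113 ≈ 55.752
S = 1000/(6300/113) − 10 = 500/63 in ≈ 7.937 in
Ia = 0.2S: 0.2·7.937 = 1.587 in (exactly 100/63)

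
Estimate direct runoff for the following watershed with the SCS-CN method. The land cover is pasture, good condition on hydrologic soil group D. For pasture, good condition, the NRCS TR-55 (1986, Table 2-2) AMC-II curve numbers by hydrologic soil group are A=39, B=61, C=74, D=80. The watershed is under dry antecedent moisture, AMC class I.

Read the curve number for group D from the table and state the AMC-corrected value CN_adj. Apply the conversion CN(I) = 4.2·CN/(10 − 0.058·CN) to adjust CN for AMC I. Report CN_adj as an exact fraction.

NRCS table: pasture, good condition, soil group D → CN(II) = 80
Adjust CN=80 to AMC I: 4.2·80/(10 − 0.058·80) → 336 ÷ (134/25) = 4200/67 ≈ 62.687

CN_adj = 4200/67 ≈ 62.687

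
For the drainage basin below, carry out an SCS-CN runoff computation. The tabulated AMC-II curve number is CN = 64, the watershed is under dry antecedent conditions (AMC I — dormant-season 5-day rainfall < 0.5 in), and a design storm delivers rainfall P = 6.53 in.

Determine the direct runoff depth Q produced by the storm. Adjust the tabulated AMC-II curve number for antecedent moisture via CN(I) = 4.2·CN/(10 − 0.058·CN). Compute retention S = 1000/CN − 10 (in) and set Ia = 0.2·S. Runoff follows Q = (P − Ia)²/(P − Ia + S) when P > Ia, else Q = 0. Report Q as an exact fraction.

CN(I) from CN(II)=64: (4.2·64)/(10 − 0.058·64) = 5600/131 ≈ 42.748
Max retention: S = 1000/(5600/131) − 10 = 375/28 in (≈ 13.393 in)
Ia = 0.2·(375/28) = 75/28 in ≈ 2.679 in
P − Ia = 6.530 − 2.679 = 674/175 ≈ 3.851 in (> 0, runoff occurs)
Q: (674/175)² ÷ (12071/700) = 1817104/2112425 in (≈ 0.860 in)

Q = 1817104/2112425 in ≈ 0.860 in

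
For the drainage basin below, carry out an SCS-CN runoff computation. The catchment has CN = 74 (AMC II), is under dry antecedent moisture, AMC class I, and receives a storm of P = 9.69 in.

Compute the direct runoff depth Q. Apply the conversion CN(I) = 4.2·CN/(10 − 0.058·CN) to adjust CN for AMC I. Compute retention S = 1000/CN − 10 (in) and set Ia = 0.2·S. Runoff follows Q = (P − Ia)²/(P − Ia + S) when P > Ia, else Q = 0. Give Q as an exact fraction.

Adjust CN=74 to AMC I: 4.2·74/(10 − 0.058·74) → (1554/5) ÷ (1427/250) = 77700/1427 ≈ 54.450
Retention S: 1000/CN − 10 with CN=54.450 → S = 6500/777 ≈ 8.366 in
Initial abstraction Ia = S/5 = (6500/777)/5 = 1300/777 ≈ 1.673 in
P − Ia = 9.690 − 1.673 = 622913/77700 ≈ 8.017 in (> 0, runoff occurs)
Runoff Q = (P−Ia)²/(P−Ia+S) = (8.017)²/(8.017+8.366) = 388020605569/98905340100 ≈ 3.923 in

Q = 388020605569/98905340100 in ≈ 3.923 in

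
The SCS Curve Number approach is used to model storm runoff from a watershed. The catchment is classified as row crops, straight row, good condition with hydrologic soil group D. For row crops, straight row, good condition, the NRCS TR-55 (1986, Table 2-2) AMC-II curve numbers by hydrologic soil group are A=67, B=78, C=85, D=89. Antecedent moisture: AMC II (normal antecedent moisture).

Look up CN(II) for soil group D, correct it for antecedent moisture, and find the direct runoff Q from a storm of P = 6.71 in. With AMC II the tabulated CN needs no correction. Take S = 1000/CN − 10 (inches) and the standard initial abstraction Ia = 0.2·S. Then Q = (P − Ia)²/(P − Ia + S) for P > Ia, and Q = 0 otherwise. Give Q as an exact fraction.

NRCS table: row crops, straight row, good condition, soil group D → CN(II) = 89
CN(II) = 89; AMC II needs no correction.
Max retention: S = 1000/89 − 10 = 110/89 in (≈ 1.236 in)
Initial abstraction Ia = S/5 = (110/89)/5 = 22/89 ≈ 0.247 in
P − Ia = 6.710 − 0.247 = 57519/8900 ≈ 6.463 in (> 0, runoff occurs)
Q = (57519/8900)²/((57519/8900) + 110/89) = (3308435361/79210000)/(68519/8900) = 300766851/55438100 in ≈ 5.425 in

Q = 300766851/55438100 in ≈ 5.425 in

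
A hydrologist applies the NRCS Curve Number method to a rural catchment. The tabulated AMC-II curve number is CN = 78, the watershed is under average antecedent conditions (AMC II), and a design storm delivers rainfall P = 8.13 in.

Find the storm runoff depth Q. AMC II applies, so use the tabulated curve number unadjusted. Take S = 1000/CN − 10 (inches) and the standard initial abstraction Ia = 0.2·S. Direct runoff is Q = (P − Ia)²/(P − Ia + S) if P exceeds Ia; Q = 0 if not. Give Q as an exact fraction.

AMC II — tabulated CN = 78 applies directly.
Max retention: S = 1000/78 − 10 = 110/39 in (≈ 2.821 in)
Ia = 0.2S: 0.2·2.821 = 0.564 in (exactly 22/39)
Excess rainfall: 8.130 − 0.564 = 7.566 in; P > Ia so Q > 0
Runoff Q = (P−Ia)²/(P−Ia+S) = (7.566)²/(7.566+2.821) = 870663049/157977300 ≈ 5.511 in

Q = 870663049/157977300 in ≈ 5.511 in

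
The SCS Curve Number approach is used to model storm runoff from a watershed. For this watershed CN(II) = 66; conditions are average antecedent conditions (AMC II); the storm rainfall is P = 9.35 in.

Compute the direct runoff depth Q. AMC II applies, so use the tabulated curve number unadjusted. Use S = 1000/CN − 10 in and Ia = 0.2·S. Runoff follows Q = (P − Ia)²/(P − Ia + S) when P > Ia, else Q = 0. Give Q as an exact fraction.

AMC II — tabulated CN = 66 applies directly.
Max retention: S = 1000/66 − 10 = 170/33 in (≈ 5.152 in)
Initial abstraction Ia = S/5 = (170/33)/5 = 34/33 ≈ 1.030 in
P − Ia = 9.350 − 1.030 = 5491/660 ≈ 8.320 in (> 0, runoff occurs)
Q = (5491/660)²/((5491/660) + 170/33) = (30151081/435600)/(8891/660) = 1773593/345180 in ≈ 5.138 in

Q = 1773593/345180 in ≈ 5.138 in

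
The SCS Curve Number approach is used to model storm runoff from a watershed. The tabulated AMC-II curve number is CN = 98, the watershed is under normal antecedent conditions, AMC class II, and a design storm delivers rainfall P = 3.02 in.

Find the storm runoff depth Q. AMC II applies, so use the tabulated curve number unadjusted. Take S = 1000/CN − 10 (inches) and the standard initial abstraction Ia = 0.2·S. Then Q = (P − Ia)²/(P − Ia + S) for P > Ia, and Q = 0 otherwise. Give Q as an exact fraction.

Q = 53275401/19107550 in ≈ 2.788 in

Average conditions: CN = 98 (no AMC adjustment).
S = 1000/98 − 10 = 10/49 in ≈ 0.204 in
Ia = 0.2S: 0.2·0.204 = 0.041 in (exactly 2/49)
Excess rainfall: 3.020 − 0.041 = 2.979 in; P > Ia so Q > 0
Runoff Q = (P−Ia)²/(P−Ia+S) = (2.979)²/(2.979+0.204) = 53275401/19107550 ≈ 2.788 in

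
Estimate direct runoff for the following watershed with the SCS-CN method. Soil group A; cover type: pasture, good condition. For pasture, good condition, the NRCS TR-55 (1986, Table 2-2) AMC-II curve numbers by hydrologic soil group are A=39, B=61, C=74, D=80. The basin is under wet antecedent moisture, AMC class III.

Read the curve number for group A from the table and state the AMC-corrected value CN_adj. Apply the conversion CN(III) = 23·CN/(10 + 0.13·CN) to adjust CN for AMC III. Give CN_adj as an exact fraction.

NRCS table: pasture, good condition, soil group A → CN(II) = 39
Adjust CN=39 to AMC III: 23·39/(10 + 0.13·39) → 897 ÷ (1507/100) = 89700/1507 ≈ 59.522

CN_adj = 89700/1507 ≈ 59.522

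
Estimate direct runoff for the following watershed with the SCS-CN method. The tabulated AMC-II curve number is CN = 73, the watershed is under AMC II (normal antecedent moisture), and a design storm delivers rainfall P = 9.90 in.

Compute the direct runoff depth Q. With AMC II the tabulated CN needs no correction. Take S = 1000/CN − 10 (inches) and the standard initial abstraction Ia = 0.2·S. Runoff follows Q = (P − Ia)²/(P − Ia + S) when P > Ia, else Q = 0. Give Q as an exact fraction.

CN(II) = 73; AMC II needs no correction.
Retention S: 1000/CN − 10 with CN=73.000 → S = 270/73 ≈ 3.699 in
Initial abstraction Ia = S/5 = (270/73)/5 = 54/73 ≈ 0.740 in
Excess rainfall: 9.900 − 0.740 = 9.160 in; P > Ia so Q > 0
Q: (6687/730)² ÷ (9387/730) = 4968441/761390 in (≈ 6.525 in)

Q = 4968441/761390 in ≈ 6.525 in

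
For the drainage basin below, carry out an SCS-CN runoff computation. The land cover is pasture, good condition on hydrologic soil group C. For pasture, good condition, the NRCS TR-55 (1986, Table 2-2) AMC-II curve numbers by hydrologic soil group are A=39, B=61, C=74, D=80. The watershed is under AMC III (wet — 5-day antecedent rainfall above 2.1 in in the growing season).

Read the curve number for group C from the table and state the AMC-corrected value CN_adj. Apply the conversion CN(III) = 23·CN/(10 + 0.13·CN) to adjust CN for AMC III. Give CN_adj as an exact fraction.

CN_adj = 85100/981 ≈ 86.748

NRCS table: pasture, good condition, soil group C → CN(II) = 74
Wet (AMC III): CN(III) = 23·74/(10 + 0.13·74) = 1702/(981/50) = 85100/981 ≈ 86.748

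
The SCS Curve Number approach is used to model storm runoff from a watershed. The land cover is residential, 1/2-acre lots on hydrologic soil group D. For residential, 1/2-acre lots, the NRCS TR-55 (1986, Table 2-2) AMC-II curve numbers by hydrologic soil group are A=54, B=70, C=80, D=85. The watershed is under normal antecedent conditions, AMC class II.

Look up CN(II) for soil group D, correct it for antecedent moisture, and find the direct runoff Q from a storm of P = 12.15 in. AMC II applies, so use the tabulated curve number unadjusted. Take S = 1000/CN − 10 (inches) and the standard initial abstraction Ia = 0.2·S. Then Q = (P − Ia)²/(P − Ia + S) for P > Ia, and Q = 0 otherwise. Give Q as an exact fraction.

NRCS table: residential, 1/2-acre lots, soil group D → CN(II) = 85
AMC II — tabulated CN = 85 applies directly.
Max retention: S = 1000/85 − 10 = 30/17 in (≈ 1.765 in)
Initial abstraction Ia = S/5 = (30/17)/5 = 6/17 ≈ 0.353 in
Excess rainfall: 12.150 − 0.353 = 11.797 in; P > Ia so Q > 0
Q: (4011/340)² ÷ (4611/340) = 5362707/522580 in (≈ 10.262 in)

Q = 5362707/522580 in ≈ 10.262 in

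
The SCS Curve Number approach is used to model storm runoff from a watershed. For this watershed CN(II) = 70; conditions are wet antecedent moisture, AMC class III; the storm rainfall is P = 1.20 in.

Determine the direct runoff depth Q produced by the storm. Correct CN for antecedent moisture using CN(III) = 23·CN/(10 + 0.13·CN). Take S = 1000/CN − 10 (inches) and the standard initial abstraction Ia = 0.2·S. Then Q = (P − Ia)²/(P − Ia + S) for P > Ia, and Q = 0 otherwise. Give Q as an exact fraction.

Adjust CN=70 to AMC III: 23·70/(10 + 0.13·70) → 1610 ÷ (191/10) = 16100/191 ≈ 84.293
Max retention: S = 1000/(16100/191) − 10 = 300/161 in (≈ 1.863 in)
Ia = 0.2·(300/161) = 60/161 in ≈ 0.373 in
P − Ia = 1.200 − 0.373 = 666/805 ≈ 0.827 in (> 0, runoff occurs)
Q: (666/805)² ÷ (2166/805) = 73926/290605 in (≈ 0.254 in)

Q = 73926/290605 in ≈ 0.254 in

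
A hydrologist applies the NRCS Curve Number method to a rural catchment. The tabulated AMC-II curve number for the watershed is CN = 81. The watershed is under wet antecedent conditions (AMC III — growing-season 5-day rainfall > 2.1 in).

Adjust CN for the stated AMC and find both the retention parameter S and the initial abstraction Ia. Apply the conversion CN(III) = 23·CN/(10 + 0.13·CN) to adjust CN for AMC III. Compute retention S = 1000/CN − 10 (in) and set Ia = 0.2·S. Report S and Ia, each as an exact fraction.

S = 1900/1863 in ≈ 1.020 in; Ia = 380/1863 in ≈ 0.204 in

Wet (AMC III): CN(III) = 23·81/(10 + 0.13·81) = 1863/(2053/100) = 186300/2053 ≈ 90.745
Max retention: S = 1000/(186300/2053) − 10 = 1900/1863 in (≈ 1.020 in)
Initial abstraction Ia = S/5 = (1900/1863)/5 = 380/1863 ≈ 0.204 in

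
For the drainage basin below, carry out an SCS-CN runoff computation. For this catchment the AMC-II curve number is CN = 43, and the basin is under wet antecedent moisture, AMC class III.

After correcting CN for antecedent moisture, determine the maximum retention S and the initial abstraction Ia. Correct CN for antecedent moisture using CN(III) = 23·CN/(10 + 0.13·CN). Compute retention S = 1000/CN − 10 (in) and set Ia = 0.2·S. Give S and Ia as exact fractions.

Wet (AMC III): CN(III) = 23·43/(10 + 0.13·43) = 989/(1559/100) = 98900/1559 ≈ 63.438
S = 1000/(98900/1559) − 10 = 5700/989 in ≈ 5.763 in
Initial abstraction Ia = S/5 = (5700/989)/5 = 1140/989 ≈ 1.153 in

S = 5700/989 in ≈ 5.763 in; Ia = 1140/989 in ≈ 1.153 in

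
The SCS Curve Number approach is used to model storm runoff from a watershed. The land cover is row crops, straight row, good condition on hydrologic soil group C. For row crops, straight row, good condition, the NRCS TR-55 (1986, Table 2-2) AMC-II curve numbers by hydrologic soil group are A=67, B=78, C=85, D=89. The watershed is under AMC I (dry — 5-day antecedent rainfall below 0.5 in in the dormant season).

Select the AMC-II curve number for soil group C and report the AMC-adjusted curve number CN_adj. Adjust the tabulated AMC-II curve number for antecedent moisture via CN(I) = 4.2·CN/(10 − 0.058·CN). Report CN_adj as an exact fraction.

NRCS table: row crops, straight row, good condition, soil group C → CN(II) = 85
Adjust CN=85 to AMC I: 4.2·85/(10 − 0.058·85) → 357 ÷ (507/100) = 11900/169 ≈ 70.414

CN_adj = 11900/169 ≈ 70.414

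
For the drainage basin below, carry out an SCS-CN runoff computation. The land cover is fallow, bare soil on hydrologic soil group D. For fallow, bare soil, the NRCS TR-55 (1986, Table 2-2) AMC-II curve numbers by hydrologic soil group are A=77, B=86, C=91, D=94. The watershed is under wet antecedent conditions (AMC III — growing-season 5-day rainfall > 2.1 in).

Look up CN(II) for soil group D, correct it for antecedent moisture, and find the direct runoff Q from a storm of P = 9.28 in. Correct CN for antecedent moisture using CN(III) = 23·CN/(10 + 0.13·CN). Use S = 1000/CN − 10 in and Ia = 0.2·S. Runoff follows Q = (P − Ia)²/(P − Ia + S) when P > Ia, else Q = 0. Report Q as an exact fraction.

NRCS table: fallow, bare soil, soil group D → CN(II) = 94
Wet (AMC III): CN(III) = 23·94/(10 + 0.13·94) = 2162/(1111/50) = 108100/1111 ≈ 97.300
Retention S: 1000/CN − 10 with CN=97.300 → S = 300/1081 ≈ 0.278 in
Ia = 0.2S: 0.2·0.278 = 0.056 in (exactly 60/1081)
Excess rainfall: 9.280 − 0.056 = 9.224 in; P > Ia so Q > 0
Runoff Q = (P−Ia)²/(P−Ia+S) = (9.224)²/(9.224+0.278) = 7768312658/867475475 ≈ 8.955 in

Q = 7768312658/867475475 in ≈ 8.955 in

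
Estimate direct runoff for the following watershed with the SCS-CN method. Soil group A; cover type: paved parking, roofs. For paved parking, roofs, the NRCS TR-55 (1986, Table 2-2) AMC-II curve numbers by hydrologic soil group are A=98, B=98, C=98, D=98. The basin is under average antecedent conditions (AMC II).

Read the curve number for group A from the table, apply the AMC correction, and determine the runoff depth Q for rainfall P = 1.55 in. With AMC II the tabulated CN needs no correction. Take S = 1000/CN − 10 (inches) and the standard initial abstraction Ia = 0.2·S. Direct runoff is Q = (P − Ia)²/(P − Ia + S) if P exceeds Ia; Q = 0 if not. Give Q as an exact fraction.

NRCS table: paved parking, roofs, soil group A → CN(II) = 98
Average conditions: CN = 98 (no AMC adjustment).
Max retention: S = 1000/98 − 10 = 10/49 in (≈ 0.204 in)
Initial abstraction Ia = S/5 = (10/49)/5 = 2/49 ≈ 0.041 in
P − Ia = 1.550 − 0.041 = 1479/980 ≈ 1.509 in (> 0, runoff occurs)
Runoff Q = (P−Ia)²/(P−Ia+S) = (1.509)²/(1.509+0.204) = 2187441/1645420 ≈ 1.329 in

Q = 2187441/1645420 in ≈ 1.329 in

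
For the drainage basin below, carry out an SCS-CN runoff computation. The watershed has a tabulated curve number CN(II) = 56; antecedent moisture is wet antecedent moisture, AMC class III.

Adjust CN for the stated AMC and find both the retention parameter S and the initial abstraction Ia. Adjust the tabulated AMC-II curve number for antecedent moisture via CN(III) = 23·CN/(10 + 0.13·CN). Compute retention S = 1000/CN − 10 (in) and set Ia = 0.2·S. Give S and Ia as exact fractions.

CN(III) from CN(II)=56: (23·56)/(10 + 0.13·56) = 4025/54 ≈ 74.537
Max retention: S = 1000/(4025/54) − 10 = 550/161 in (≈ 3.416 in)
Initial abstraction Ia = S/5 = (550/161)/5 = 110/161 ≈ 0.683 in

S = 550/161 in ≈ 3.416 in; Ia = 110/161 in ≈ 0.683 in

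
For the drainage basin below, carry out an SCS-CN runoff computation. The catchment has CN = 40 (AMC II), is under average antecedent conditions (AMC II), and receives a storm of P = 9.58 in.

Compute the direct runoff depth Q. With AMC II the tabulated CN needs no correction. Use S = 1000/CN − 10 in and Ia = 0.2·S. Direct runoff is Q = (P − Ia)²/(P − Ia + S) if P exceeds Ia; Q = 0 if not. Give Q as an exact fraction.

CN(II) = 40; AMC II needs no correction.
S = 1000/40 − 10 = 15 in ≈ 15.000 in
Ia = 0.2·15 = 3 in ≈ 3.000 in
Excess rainfall: 9.580 − 3.000 = 6.580 in; P > Ia so Q > 0
Q: (329/50)² ÷ (1079/50) = 108241/53950 in (≈ 2.006 in)

Q = 108241/53950 in ≈ 2.006 in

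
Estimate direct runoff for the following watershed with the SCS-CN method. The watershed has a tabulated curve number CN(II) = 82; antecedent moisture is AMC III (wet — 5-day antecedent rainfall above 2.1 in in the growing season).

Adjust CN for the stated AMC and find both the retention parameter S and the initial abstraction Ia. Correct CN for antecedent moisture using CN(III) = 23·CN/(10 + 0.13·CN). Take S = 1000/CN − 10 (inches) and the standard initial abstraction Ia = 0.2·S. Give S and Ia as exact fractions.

CN(III) from CN(II)=82: (23·82)/(10 + 0.13·82) = 94300/1033 ≈ 91.288
Max retention: S = 1000/(94300/1033) − 10 = 900/943 in (≈ 0.954 in)
Initial abstraction Ia = S/5 = (900/943)/5 = 180/943 ≈ 0.191 in

S = 900/943 in ≈ 0.954 in; Ia = 180/943 in ≈ 0.191 in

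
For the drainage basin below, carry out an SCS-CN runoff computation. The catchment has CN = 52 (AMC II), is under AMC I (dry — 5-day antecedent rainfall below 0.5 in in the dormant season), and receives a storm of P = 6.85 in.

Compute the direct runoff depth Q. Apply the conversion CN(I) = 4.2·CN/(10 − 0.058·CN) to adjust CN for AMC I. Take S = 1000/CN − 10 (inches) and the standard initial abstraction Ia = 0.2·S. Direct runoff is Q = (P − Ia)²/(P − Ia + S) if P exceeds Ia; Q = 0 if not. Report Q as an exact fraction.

Q = 19954089/80929940 in ≈ 0.247 in

CN(I) from CN(II)=52: (4.2·52)/(10 − 0.058·52) = 9100/291 ≈ 31.271
Retention S: 1000/CN − 10 with CN=31.271 → S = 2000/91 ≈ 21.978 in
Ia = 0.2S: 0.2·21.978 = 4.396 in (exactly 400/91)
Excess rainfall: 6.850 − 4.396 = 2.454 in; P > Ia so Q > 0
Runoff Q = (P−Ia)²/(P−Ia+S) = (2.454)²/(2.454+21.978) = 19954089/80929940 ≈ 0.247 in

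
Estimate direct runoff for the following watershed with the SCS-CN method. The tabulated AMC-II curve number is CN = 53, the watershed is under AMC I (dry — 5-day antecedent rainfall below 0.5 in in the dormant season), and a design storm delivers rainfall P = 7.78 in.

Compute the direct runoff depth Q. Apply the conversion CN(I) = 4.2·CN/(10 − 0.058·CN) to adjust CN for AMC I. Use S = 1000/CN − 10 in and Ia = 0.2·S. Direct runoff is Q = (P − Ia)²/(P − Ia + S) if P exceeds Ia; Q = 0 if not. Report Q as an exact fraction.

Adjust CN=53 to AMC I: 4.2·53/(10 − 0.058·53) → (1113/5) ÷ (3463/500) = 111300/3463 ≈ 32.140
Retention S: 1000/CN − 10 with CN=32.140 → S = 23500/1113 ≈ 21.114 in
Ia = 0.2S: 0.2·21.114 = 4.223 in (exactly 4700/1113)
P − Ia = 7.780 − 4.223 = 197957/55650 ≈ 3.557 in (> 0, runoff occurs)
Q: (197957/55650)² ÷ (1372957/55650) = 39186973849/76405057050 in (≈ 0.513 in)

Q = 39186973849/76405057050 in ≈ 0.513 in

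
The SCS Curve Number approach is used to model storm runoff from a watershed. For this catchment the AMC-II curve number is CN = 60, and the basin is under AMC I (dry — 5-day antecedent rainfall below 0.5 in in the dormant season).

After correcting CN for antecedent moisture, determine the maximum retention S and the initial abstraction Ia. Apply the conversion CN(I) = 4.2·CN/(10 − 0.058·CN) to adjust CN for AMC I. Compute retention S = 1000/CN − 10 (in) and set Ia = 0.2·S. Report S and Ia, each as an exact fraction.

Adjust CN=60 to AMC I: 4.2·60/(10 − 0.058·60) → 252 ÷ (163/25) = 6300/163 ≈ 38.650
Retention S: 1000/CN − 10 with CN=38.650 → S = 1000/63 ≈ 15.873 in
Ia = 0.2·(1000/63) = 200/63 in ≈ 3.175 in

S = 1000/63 in ≈ 15.873 in; Ia = 200/63 in ≈ 3.175 in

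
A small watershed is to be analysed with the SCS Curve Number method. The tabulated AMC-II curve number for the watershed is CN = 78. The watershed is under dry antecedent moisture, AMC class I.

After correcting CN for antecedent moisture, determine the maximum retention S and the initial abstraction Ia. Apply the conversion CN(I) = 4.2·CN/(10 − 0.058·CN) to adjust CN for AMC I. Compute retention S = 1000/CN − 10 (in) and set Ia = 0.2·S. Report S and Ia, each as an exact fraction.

Dry (AMC I): CN(I) = 4.2·78/(10 − 0.058·78) = (1638/5)/(1369/250) = 81900/1369 ≈ 59.825
Retention S: 1000/CN − 10 with CN=59.825 → S = 5500/819 ≈ 6.716 in
Ia = 0.2S: 0.2·6.716 = 1.343 in (exactly 1100/819)

S = 5500/819 in ≈ 6.716 in; Ia = 1100/819 in ≈ 1.343 in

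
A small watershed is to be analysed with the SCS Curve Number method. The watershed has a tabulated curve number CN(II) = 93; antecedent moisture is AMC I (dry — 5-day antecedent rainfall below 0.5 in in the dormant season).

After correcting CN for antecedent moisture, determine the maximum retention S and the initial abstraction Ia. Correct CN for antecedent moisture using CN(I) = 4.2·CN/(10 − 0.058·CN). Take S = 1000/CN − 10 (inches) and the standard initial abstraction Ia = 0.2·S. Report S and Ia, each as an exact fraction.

S = 500/279 in ≈ 1.792 in; Ia = 100/279 in ≈ 0.358 in

Dry (AMC I): CN(I) = 4.2·93/(10 − 0.058·93) = (1953/5)/(2303/500) = 27900/329 ≈ 84.802
Retention S: 1000/CN − 10 with CN=84.802 → S = 500/279 ≈ 1.792 in
Initial abstraction Ia = S/5 = (500/279)/5 = 100/279 ≈ 0.358 in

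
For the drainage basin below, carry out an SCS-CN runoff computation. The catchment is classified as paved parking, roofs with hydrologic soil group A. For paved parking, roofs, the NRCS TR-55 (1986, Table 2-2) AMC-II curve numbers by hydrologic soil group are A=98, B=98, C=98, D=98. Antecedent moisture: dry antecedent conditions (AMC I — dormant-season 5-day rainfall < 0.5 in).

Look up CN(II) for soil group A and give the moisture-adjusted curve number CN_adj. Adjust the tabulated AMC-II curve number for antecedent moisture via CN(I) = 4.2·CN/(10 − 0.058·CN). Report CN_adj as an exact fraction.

NRCS table: paved parking, roofs, soil group A → CN(II) = 98
CN(I) from CN(II)=98: (4.2·98)/(10 − 0.058·98) = 102900/1079 ≈ 95.366

CN_adj = 102900/1079 ≈ 95.366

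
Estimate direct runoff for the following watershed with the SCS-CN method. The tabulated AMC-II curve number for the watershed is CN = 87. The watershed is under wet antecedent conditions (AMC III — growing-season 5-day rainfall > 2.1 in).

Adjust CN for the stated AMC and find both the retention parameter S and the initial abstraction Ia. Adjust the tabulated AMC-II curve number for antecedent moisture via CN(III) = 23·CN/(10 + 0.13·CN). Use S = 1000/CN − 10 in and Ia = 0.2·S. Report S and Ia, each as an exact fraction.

S = 1300/2001 in ≈ 0.650 in; Ia = 260/2001 in ≈ 0.130 in

Adjust CN=87 to AMC III: 23·87/(10 + 0.13·87) → 2001 ÷ (2131/100) = 200100/2131 ≈ 93.900
Max retention: S = 1000/(200100/2131) − 10 = 1300/2001 in (≈ 0.650 in)
Initial abstraction Ia = S/5 = (1300/2001)/5 = 260/2001 ≈ 0.130 in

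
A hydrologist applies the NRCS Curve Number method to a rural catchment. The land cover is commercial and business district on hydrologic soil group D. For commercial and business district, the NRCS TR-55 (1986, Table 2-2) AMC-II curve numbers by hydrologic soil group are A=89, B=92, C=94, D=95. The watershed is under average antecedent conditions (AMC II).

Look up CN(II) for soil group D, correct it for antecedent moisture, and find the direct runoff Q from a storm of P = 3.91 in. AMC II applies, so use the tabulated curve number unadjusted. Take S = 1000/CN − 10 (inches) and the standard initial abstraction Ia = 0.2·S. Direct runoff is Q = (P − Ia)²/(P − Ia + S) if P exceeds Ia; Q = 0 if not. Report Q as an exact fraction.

Q = 52258441/15635100 in ≈ 3.342 in

NRCS table: commercial and business district, soil group D → CN(II) = 95
AMC II — tabulated CN = 95 applies directly.
Max retention: S = 1000/95 − 10 = 10/19 in (≈ 0.526 in)
Ia = 0.2S: 0.2·0.526 = 0.105 in (exactly 2/19)
Excess rainfall: 3.910 − 0.105 = 3.805 in; P > Ia so Q > 0
Runoff Q = (P−Ia)²/(P−Ia+S) = (3.805)²/(3.805+0.526) = 52258441/15635100 ≈ 3.342 in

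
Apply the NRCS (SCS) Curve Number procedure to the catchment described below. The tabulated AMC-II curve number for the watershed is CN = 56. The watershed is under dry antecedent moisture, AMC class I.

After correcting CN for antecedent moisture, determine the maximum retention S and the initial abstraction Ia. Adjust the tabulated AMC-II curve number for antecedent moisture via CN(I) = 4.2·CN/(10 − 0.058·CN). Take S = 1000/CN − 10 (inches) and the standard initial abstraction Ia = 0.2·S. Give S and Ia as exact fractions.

S = 2750/147 in ≈ 18.707 in; Ia = 550/147 in ≈ 3.741 in

Adjust CN=56 to AMC I: 4.2·56/(10 − 0.058·56) → (1176/5) ÷ (844/125) = 7350/211 ≈ 34.834
S = 1000/(7350/211) − 10 = 2750/147 in ≈ 18.707 in
Initial abstraction Ia = S/5 = (2750/147)/5 = 550/147 ≈ 3.741 in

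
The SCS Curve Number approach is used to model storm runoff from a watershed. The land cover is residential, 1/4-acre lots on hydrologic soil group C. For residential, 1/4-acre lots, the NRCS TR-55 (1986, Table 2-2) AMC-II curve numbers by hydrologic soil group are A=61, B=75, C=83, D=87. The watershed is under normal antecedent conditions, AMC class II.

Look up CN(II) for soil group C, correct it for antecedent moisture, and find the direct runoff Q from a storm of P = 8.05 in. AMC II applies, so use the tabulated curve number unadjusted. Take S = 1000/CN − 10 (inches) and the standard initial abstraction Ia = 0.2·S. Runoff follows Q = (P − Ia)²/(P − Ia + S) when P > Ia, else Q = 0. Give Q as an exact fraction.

NRCS table: residential, 1/4-acre lots, soil group C → CN(II) = 83
Average conditions: CN = 83 (no AMC adjustment).
S = 1000/83 − 10 = 170/83 in ≈ 2.048 in
Ia = 0.2S: 0.2·2.048 = 0.410 in (exactly 34/83)
Since P=8.050 > Ia=0.410: effective rainfall P−Ia = 12683/1660 in
Q: (12683/1660)² ÷ (16083/1660) = 160858489/26697780 in (≈ 6.025 in)

Q = 160858489/26697780 in ≈ 6.025 in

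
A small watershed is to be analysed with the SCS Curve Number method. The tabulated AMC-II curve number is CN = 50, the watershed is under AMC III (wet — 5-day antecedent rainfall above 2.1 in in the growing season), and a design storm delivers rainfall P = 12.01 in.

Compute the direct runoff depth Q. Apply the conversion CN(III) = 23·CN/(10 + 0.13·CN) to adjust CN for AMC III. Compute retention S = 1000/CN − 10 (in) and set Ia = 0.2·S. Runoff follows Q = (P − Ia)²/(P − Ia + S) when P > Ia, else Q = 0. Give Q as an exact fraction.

Q = 656538129/81932900 in ≈ 8.013 in

Adjust CN=50 to AMC III: 23·50/(10 + 0.13·50) → 1150 ÷ (33/2) = 2300/33 ≈ 69.697
Max retention: S = 1000/(2300/33) − 10 = 100/23 in (≈ 4.348 in)
Ia = 0.2S: 0.2·4.348 = 0.870 in (exactly 20/23)
Excess rainfall: 12.010 − 0.870 = 11.140 in; P > Ia so Q > 0
Runoff Q = (P−Ia)²/(P−Ia+S) = (11.140)²/(11.140+4.348) = 656538129/81932900 ≈ 8.013 in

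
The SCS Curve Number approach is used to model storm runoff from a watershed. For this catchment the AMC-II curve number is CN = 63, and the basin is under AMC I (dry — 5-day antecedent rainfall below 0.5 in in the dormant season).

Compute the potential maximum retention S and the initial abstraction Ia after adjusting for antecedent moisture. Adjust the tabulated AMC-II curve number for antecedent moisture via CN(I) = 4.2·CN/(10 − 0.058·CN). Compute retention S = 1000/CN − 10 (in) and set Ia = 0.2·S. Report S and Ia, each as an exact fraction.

S = 18500/1323 in ≈ 13.983 in; Ia = 3700/1323 in ≈ 2.797 in

Dry (AMC I): CN(I) = 4.2·63/(10 − 0.058·63) = (1323/5)/(3173/500) = 132300/3173 ≈ 41.696
Retention S: 1000/CN − 10 with CN=41.696 → S = 18500/1323 ≈ 13.983 in
Initial abstraction Ia = S/5 = (18500/1323)/5 = 3700/1323 ≈ 2.797 in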